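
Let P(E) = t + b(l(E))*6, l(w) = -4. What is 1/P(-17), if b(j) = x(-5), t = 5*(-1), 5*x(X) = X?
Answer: -1/11 ≈ -0.090909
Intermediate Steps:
x(X) = X/5
t = -5
b(j) = -1 (b(j) = (1/5)*(-5) = -1)
P(E) = -11 (P(E) = -5 - 1*6 = -5 - 6 = -11)
1/P(-17) = 1/(-11) = -1/11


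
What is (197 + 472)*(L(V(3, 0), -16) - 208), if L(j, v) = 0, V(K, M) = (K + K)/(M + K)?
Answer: -139152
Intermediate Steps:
V(K, M) = 2*K/(K + M) (V(K, M) = (2*K)/(K + M) = 2*K/(K + M))
(197 + 472)*(L(V(3, 0), -16) - 208) = (197 + 472)*(0 - 208) = 669*(-208) = -139152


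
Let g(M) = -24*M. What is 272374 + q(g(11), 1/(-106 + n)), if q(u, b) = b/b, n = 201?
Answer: 272375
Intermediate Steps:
q(u, b) = 1
272374 + q(g(11), 1/(-106 + n)) = 272374 + 1 = 272375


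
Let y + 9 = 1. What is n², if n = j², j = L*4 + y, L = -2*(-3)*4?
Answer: 59969536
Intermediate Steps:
y = -8 (y = -9 + 1 = -8)
L = 24 (L = 6*4 = 24)
j = 88 (j = 24*4 - 8 = 96 - 8 = 88)
n = 7744 (n = 88² = 7744)
n² = 7744² = 59969536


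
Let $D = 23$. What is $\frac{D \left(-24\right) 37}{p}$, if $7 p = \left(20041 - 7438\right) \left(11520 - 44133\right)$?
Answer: $\frac{6808}{19572459} \approx 0.00034784$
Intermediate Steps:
$p = -58717377$ ($p = \frac{\left(20041 - 7438\right) \left(11520 - 44133\right)}{7} = \frac{12603 \left(-32613\right)}{7} = \frac{1}{7} \left(-411021639\right) = -58717377$)
$\frac{D \left(-24\right) 37}{p} = \frac{23 \left(-24\right) 37}{-58717377} = \left(-552\right) 37 \left(- \frac{1}{58717377}\right) = \left(-20424\right) \left(- \frac{1}{58717377}\right) = \frac{6808}{19572459}$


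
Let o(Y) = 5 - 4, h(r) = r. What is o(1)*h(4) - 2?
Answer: 2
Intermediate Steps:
o(Y) = 1
o(1)*h(4) - 2 = 1*4 - 2 = 4 - 2 = 2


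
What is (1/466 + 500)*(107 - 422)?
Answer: -73395315/466 ≈ -1.5750e+5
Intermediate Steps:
(1/466 + 500)*(107 - 422) = (1/466 + 500)*(-315) = (233001/466)*(-315) = -73395315/466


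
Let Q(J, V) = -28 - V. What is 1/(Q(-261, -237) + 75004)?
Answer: 1/75213 ≈ 1.3296e-5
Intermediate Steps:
1/(Q(-261, -237) + 75004) = 1/((-28 - 1*(-237)) + 75004) = 1/((-28 + 237) + 75004) = 1/(209 + 75004) = 1/75213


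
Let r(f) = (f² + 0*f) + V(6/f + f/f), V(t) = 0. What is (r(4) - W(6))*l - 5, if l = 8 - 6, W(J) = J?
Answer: 15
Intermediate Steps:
r(f) = f² (r(f) = (f² + 0*f) + 0 = (f² + 0) + 0 = f² + 0 = f²)
l = 2
(r(4) - W(6))*l - 5 = (4² - 1*6)*2 - 5 = (16 - 6)*2 - 5 = 10*2 - 5 = 20 - 5 = 15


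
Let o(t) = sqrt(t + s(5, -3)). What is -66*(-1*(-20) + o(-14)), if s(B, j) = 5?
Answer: -1320 - 198*I ≈ -1320.0 - 198.0*I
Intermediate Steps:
o(t) = sqrt(5 + t) (o(t) = sqrt(t + 5) = sqrt(5 + t))
-66*(-1*(-20) + o(-14)) = -66*(-1*(-20) + sqrt(5 - 14)) = -66*(20 + sqrt(-9)) = -66*(20 + 3*I) = -1320 - 198*I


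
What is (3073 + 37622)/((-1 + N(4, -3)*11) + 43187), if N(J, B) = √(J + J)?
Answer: 79884285/84774074 - 40695*√2/84774074 ≈ 0.94164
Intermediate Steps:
N(J, B) = √2*√J (N(J, B) = √(2*J) = √2*√J)
(3073 + 37622)/((-1 + N(4, -3)*11) + 43187) = (3073 + 37622)/((-1 + (√2*√4)*11) + 43187) = 40695/((-1 + (√2*2)*11) + 43187) = 40695/((-1 + (2*√2)*11) + 43187) = 40695/((-1 + 22*√2) + 43187) = 40695/(43186 + 22*√2)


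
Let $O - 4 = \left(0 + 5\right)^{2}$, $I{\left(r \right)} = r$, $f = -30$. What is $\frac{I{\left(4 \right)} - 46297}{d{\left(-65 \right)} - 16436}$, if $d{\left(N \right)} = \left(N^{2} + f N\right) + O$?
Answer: $\frac{46293}{10232} \approx 4.5243$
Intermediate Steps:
$O = 29$ ($O = 4 + \left(0 + 5\right)^{2} = 4 + 5^{2} = 4 + 25 = 29$)
$d{\left(N \right)} = 29 + N^{2} - 30 N$ ($d{\left(N \right)} = \left(N^{2} - 30 N\right) + 29 = 29 + N^{2} - 30 N$)
$\frac{I{\left(4 \right)} - 46297}{d{\left(-65 \right)} - 16436} = \frac{4 - 46297}{\left(29 + \left(-65\right)^{2} - -1950\right) - 16436} = - \frac{46293}{\left(29 + 4225 + 1950\right) - 16436} = - \frac{46293}{6204 - 16436} = - \frac{46293}{-10232} = \left(-46293\right) \left(- \frac{1}{10232}\right) = \frac{46293}{10232}$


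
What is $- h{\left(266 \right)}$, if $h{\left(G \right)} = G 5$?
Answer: $-1330$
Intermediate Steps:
$h{\left(G \right)} = 5 G$
$- h{\left(266 \right)} = - 5 \cdot 266 = \left(-1\right) 1330 = -1330$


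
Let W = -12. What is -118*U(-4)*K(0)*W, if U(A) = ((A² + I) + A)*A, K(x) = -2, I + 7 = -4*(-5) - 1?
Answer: 271872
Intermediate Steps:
I = 12 (I = -7 + (-4*(-5) - 1) = -7 + (20 - 1) = -7 + 19 = 12)
U(A) = A*(12 + A + A²) (U(A) = ((A² + 12) + A)*A = ((12 + A²) + A)*A = (12 + A + A²)*A = A*(12 + A + A²))
-118*U(-4)*K(0)*W = -118*-4*(12 - 4 + (-4)²)*(-2)*(-12) = -118*-4*(12 - 4 + 16)*(-2)*(-12) = -118*-4*24*(-2)*(-12) = -118*(-96*(-2))*(-12) = -22656*(-12) = -118*(-2304) = 271872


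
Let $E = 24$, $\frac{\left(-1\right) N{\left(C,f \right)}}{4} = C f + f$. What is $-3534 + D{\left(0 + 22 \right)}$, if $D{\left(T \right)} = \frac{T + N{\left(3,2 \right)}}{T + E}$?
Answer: $- \frac{81287}{23} \approx -3534.2$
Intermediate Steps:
$N{\left(C,f \right)} = - 4 f - 4 C f$ ($N{\left(C,f \right)} = - 4 \left(C f + f\right) = - 4 \left(f + C f\right) = - 4 f - 4 C f$)
$D{\left(T \right)} = \frac{-32 + T}{24 + T}$ ($D{\left(T \right)} = \frac{T - 8 \left(1 + 3\right)}{T + 24} = \frac{T - 8 \cdot 4}{24 + T} = \frac{T - 32}{24 + T} = \frac{-32 + T}{24 + T}$)
$-3534 + D{\left(0 + 22 \right)} = -3534 + \frac{-32 + \left(0 + 22\right)}{24 + \left(0 + 22\right)} = -3534 + \frac{-32 + 22}{24 + 22} = -3534 + \frac{1}{46} \left(-10\right) = -3534 - \frac{5}{23} = - \frac{81287}{23}$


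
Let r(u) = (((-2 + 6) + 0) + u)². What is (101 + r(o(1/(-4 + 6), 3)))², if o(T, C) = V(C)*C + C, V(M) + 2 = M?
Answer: 40401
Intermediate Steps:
V(M) = -2 + M
o(T, C) = C + C*(-2 + C) (o(T, C) = (-2 + C)*C + C = C*(-2 + C) + C = C + C*(-2 + C))
r(u) = (4 + u)² (r(u) = ((4 + 0) + u)² = (4 + u)²)
(101 + r(o(1/(-4 + 6), 3)))² = (101 + (4 + 3*(-1 + 3))²)² = (101 + (4 + 3*2)²)² = (101 + (4 + 6)²)² = (101 + 10²)² = (101 + 100)² = 201² = 40401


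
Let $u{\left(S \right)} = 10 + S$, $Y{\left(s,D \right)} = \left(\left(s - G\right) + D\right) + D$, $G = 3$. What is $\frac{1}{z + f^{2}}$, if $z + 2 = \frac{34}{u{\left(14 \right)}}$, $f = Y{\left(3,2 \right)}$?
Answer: $\frac{12}{185} \approx 0.064865$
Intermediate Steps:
$Y{\left(s,D \right)} = -3 + s + 2 D$ ($Y{\left(s,D \right)} = \left(\left(s - 3\right) + D\right) + D = \left(\left(-3 + s\right) + D\right) + D = \left(-3 + D + s\right) + D = -3 + s + 2 D$)
$f = 4$ ($f = -3 + 3 + 2 \cdot 2 = -3 + 3 + 4 = 4$)
$z = - \frac{7}{12}$ ($z = -2 + \frac{34}{10 + 14} = -2 + \frac{34}{24} = -2 + 34 \cdot \frac{1}{24} = -2 + \frac{17}{12} = - \frac{7}{12} \approx -0.58333$)
$\frac{1}{z + f^{2}} = \frac{1}{- \frac{7}{12} + 4^{2}} = \frac{1}{- \frac{7}{12} + 16} = \frac{1}{\frac{185}{12}} = \frac{12}{185}$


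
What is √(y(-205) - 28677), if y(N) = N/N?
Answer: 2*I*√7169 ≈ 169.34*I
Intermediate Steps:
y(N) = 1
√(y(-205) - 28677) = √(1 - 28677) = √(-28676) = 2*I*√7169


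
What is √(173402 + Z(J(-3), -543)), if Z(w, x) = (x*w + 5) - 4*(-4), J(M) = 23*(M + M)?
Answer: √248357 ≈ 498.35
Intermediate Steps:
J(M) = 46*M (J(M) = 23*(2*M) = 46*M)
Z(w, x) = 21 + w*x (Z(w, x) = (w*x + 5) + 16 = (5 + w*x) + 16 = 21 + w*x)
√(173402 + Z(J(-3), -543)) = √(173402 + (21 + (46*(-3))*(-543))) = √(173402 + (21 - 138*(-543))) = √(173402 + (21 + 74934)) = √(173402 + 74955) = √248357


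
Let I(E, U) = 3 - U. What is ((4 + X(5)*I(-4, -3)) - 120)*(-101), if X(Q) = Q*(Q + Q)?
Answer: -18584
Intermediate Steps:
X(Q) = 2*Q² (X(Q) = Q*(2*Q) = 2*Q²)
((4 + X(5)*I(-4, -3)) - 120)*(-101) = ((4 + (2*5²)*(3 - 1*(-3))) - 120)*(-101) = ((4 + (2*25)*(3 + 3)) - 120)*(-101) = ((4 + 50*6) - 120)*(-101) = ((4 + 300) - 120)*(-101) = (304 - 120)*(-101) = 184*(-101) = -18584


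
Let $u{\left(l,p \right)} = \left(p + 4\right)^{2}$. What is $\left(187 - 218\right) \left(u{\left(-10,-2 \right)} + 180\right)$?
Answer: $-5704$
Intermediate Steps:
$u{\left(l,p \right)} = \left(4 + p\right)^{2}$
$\left(187 - 218\right) \left(u{\left(-10,-2 \right)} + 180\right) = \left(187 - 218\right) \left(\left(4 - 2\right)^{2} + 180\right) = - 31 \left(2^{2} + 180\right) = - 31 \left(4 + 180\right) = \left(-31\right) 184 = -5704$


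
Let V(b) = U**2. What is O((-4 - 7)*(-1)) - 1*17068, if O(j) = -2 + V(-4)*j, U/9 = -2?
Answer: -13506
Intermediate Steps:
U = -18 (U = 9*(-2) = -18)
V(b) = 324 (V(b) = (-18)**2 = 324)
O(j) = -2 + 324*j
O((-4 - 7)*(-1)) - 1*17068 = (-2 + 324*((-4 - 7)*(-1))) - 1*17068 = (-2 + 324*(-11*(-1))) - 17068 = (-2 + 324*11) - 17068 = (-2 + 3564) - 17068 = 3562 - 17068 = -13506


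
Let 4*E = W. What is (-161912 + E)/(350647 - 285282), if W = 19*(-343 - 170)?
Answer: -131479/52292 ≈ -2.5143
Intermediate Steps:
W = -9747 (W = 19*(-513) = -9747)
E = -9747/4 (E = (¼)*(-9747) = -9747/4 ≈ -2436.8)
(-161912 + E)/(350647 - 285282) = (-161912 - 9747/4)/(350647 - 285282) = -657395/4/65365 = -657395/4*1/65365 = -131479/52292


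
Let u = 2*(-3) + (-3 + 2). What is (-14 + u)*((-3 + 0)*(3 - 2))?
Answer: 63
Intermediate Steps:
u = -7 (u = -6 - 1 = -7)
(-14 + u)*((-3 + 0)*(3 - 2)) = (-14 - 7)*((-3 + 0)*(3 - 2)) = -(-63) = -21*(-3) = 63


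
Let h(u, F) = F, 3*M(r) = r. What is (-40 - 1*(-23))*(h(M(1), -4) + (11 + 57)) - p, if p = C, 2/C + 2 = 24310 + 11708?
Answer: -19592705/18008 ≈ -1088.0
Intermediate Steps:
M(r) = r/3
C = 1/18008 (C = 2/(-2 + (24310 + 11708)) = 2/(-2 + 36018) = 2/36016 = 2*(1/36016) = 1/18008 ≈ 5.5531e-5)
p = 1/18008 ≈ 5.5531e-5
(-40 - 1*(-23))*(h(M(1), -4) + (11 + 57)) - p = (-40 - 1*(-23))*(-4 + (11 + 57)) - 1*1/18008 = (-40 + 23)*(-4 + 68) - 1/18008 = -17*64 - 1/18008 = -1088 - 1/18008 = -19592705/18008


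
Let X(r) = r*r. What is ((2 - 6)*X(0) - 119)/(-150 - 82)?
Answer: 119/232 ≈ 0.51293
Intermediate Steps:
X(r) = r**2
((2 - 6)*X(0) - 119)/(-150 - 82) = ((2 - 6)*0**2 - 119)/(-150 - 82) = (-4*0 - 119)/(-232) = (0 - 119)*(-1/232) = -119*(-1/232) = 119/232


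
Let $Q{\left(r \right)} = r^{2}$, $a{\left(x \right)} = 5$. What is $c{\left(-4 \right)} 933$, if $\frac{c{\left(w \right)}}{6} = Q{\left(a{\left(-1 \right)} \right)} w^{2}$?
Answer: $2239200$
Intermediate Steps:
$c{\left(w \right)} = 150 w^{2}$ ($c{\left(w \right)} = 6 \cdot 5^{2} w^{2} = 6 \cdot 25 w^{2} = 150 w^{2}$)
$c{\left(-4 \right)} 933 = 150 \left(-4\right)^{2} \cdot 933 = 150 \cdot 16 \cdot 933 = 2400 \cdot 933 = 2239200$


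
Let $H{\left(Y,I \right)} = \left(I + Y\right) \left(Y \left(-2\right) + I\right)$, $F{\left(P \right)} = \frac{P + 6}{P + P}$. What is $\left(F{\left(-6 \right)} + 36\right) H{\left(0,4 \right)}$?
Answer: $576$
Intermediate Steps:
$F{\left(P \right)} = \frac{6 + P}{2 P}$
$H{\left(Y,I \right)} = \left(I + Y\right) \left(I - 2 Y\right)$ ($H{\left(Y,I \right)} = \left(I + Y\right) \left(- 2 Y + I\right) = \left(I + Y\right) \left(I - 2 Y\right)$)
$\left(F{\left(-6 \right)} + 36\right) H{\left(0,4 \right)} = \left(\frac{6 - 6}{2 \left(-6\right)} + 36\right) \left(4^{2} - 2 \cdot 0^{2} - 4 \cdot 0\right) = \left(\frac{1}{2} \left(- \frac{1}{6}\right) 0 + 36\right) \left(16 - 0 + 0\right) = \left(0 + 36\right) \left(16 + 0 + 0\right) = 36 \cdot 16 = 576$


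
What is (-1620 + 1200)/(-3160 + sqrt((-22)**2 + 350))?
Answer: 663600/4992383 + 210*sqrt(834)/4992383 ≈ 0.13414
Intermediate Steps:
(-1620 + 1200)/(-3160 + sqrt((-22)**2 + 350)) = -420/(-3160 + sqrt(484 + 350)) = -420/(-3160 + sqrt(834))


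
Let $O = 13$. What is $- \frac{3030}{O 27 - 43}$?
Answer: $- \frac{1515}{154} \approx -9.8377$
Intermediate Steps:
$- \frac{3030}{O 27 - 43} = - \frac{3030}{13 \cdot 27 - 43} = - \frac{3030}{351 - 43} = - \frac{3030}{308} = \left(-3030\right) \frac{1}{308} = - \frac{1515}{154}$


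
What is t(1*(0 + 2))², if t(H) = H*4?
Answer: 64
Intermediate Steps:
t(H) = 4*H
t(1*(0 + 2))² = (4*(1*(0 + 2)))² = (4*(1*2))² = (4*2)² = 8² = 64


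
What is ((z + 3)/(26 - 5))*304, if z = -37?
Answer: -10336/21 ≈ -492.19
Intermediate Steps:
((z + 3)/(26 - 5))*304 = ((-37 + 3)/(26 - 5))*304 = -34/21*304 = -10336/21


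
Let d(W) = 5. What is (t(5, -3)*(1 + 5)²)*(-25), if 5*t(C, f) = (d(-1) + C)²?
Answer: -18000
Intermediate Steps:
t(C, f) = (5 + C)²/5
(t(5, -3)*(1 + 5)²)*(-25) = (((5 + 5)²/5)*(1 + 5)²)*(-25) = (((⅕)*10²)*6²)*(-25) = (((⅕)*100)*36)*(-25) = (20*36)*(-25) = 720*(-25) = -18000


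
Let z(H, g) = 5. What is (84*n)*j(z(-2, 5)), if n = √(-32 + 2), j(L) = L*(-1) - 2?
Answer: -588*I*√30 ≈ -3220.6*I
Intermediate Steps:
j(L) = -2 - L (j(L) = -L - 2 = -2 - L)
n = I*√30 (n = √(-30) = I*√30 ≈ 5.4772*I)
(84*n)*j(z(-2, 5)) = (84*(I*√30))*(-2 - 1*5) = (84*I*√30)*(-2 - 5) = (84*I*√30)*(-7) = -588*I*√30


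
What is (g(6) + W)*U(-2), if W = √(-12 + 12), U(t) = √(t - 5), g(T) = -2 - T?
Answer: -8*I*√7 ≈ -21.166*I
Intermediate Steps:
U(t) = √(-5 + t)
W = 0 (W = √0 = 0)
(g(6) + W)*U(-2) = ((-2 - 1*6) + 0)*√(-5 - 2) = ((-2 - 6) + 0)*√(-7) = (-8 + 0)*(I*√7) = -8*I*√7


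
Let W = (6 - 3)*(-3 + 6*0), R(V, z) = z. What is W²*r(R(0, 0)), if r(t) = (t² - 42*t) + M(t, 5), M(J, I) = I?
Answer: 405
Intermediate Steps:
W = -9 (W = 3*(-3 + 0) = 3*(-3) = -9)
r(t) = 5 + t² - 42*t (r(t) = (t² - 42*t) + 5 = 5 + t² - 42*t)
W²*r(R(0, 0)) = (-9)²*(5 + 0² - 42*0) = 81*(5 + 0 + 0) = 81*5 = 405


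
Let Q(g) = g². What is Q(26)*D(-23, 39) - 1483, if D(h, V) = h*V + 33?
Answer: -585547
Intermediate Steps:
D(h, V) = 33 + V*h (D(h, V) = V*h + 33 = 33 + V*h)
Q(26)*D(-23, 39) - 1483 = 26²*(33 + 39*(-23)) - 1483 = 676*(33 - 897) - 1483 = 676*(-864) - 1483 = -584064 - 1483 = -585547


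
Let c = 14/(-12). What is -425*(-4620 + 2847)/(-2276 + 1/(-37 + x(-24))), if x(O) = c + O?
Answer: -281064825/848954 ≈ -331.07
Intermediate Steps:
c = -7/6 (c = 14*(-1/12) = -7/6 ≈ -1.1667)
x(O) = -7/6 + O
-425*(-4620 + 2847)/(-2276 + 1/(-37 + x(-24))) = -425*(-4620 + 2847)/(-2276 + 1/(-37 + (-7/6 - 24))) = -(-753525)/(-2276 + 1/(-37 - 151/6)) = -(-753525)/(-2276 + 1/(-373/6)) = -(-753525)/(-2276 - 6/373) = -(-753525)/(-848954/373) = -(-753525)*(-373)/848954 = -425*661329/848954 = -281064825/848954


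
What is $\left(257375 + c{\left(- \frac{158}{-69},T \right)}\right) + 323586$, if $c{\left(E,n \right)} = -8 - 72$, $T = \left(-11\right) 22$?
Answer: $580881$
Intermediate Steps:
$T = -242$
$c{\left(E,n \right)} = -80$ ($c{\left(E,n \right)} = -8 - 72 = -80$)
$\left(257375 + c{\left(- \frac{158}{-69},T \right)}\right) + 323586 = \left(257375 - 80\right) + 323586 = 257295 + 323586 = 580881$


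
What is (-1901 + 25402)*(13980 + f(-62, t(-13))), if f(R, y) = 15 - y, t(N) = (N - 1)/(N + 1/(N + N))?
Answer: 111487357441/339 ≈ 3.2887e+8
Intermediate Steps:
t(N) = (-1 + N)/(N + 1/(2*N))
(-1901 + 25402)*(13980 + f(-62, t(-13))) = (-1901 + 25402)*(13980 + (15 - 2*(-13)*(-1 - 13)/(1 + 2*(-13)**2))) = 23501*(13980 + (15 - 2*(-13)*(-14)/(1 + 2*169))) = 23501*(13980 + (15 - 2*(-13)*(-14)/(1 + 338))) = 23501*(13980 + (15 - 2*(-13)*(-14)/339)) = 23501*(13980 + (15 - 1*364/339)) = 23501*(13980 + (15 - 364/339)) = 23501*(13980 + 4721/339) = 23501*(4743941/339) = 111487357441/339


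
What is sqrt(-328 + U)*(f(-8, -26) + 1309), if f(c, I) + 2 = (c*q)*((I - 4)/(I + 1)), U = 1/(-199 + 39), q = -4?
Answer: 6727*I*sqrt(524810)/200 ≈ 24366.0*I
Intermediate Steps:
U = -1/160 (U = 1/(-160) = -1/160 ≈ -0.0062500)
f(c, I) = -2 - 4*c*(-4 + I)/(1 + I) (f(c, I) = -2 + (c*(-4))*((I - 4)/(I + 1)) = -2 + (-4*c)*((-4 + I)/(1 + I)) = -2 - 4*c*(-4 + I)/(1 + I))
sqrt(-328 + U)*(f(-8, -26) + 1309) = sqrt(-328 - 1/160)*(2*(-1 - 1*(-26) + 8*(-8) - 2*(-26)*(-8))/(1 - 26) + 1309) = sqrt(-52481/160)*(2*(-1 + 26 - 64 - 416)/(-25) + 1309) = (I*sqrt(524810)/40)*(2*(-1/25)*(-455) + 1309) = (I*sqrt(524810)/40)*(182/5 + 1309) = (I*sqrt(524810)/40)*(6727/5) = 6727*I*sqrt(524810)/200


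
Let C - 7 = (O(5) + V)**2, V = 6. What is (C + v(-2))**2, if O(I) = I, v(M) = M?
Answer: 15876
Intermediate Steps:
C = 128 (C = 7 + (5 + 6)**2 = 7 + 11**2 = 7 + 121 = 128)
(C + v(-2))**2 = (128 - 2)**2 = 126**2 = 15876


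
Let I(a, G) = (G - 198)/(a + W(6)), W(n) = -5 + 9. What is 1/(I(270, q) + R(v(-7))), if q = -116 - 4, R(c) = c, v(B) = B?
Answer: -137/1118 ≈ -0.12254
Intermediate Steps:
W(n) = 4
q = -120
I(a, G) = (-198 + G)/(4 + a) (I(a, G) = (G - 198)/(a + 4) = (-198 + G)/(4 + a))
1/(I(270, q) + R(v(-7))) = 1/((-198 - 120)/(4 + 270) - 7) = 1/(-318/274 - 7) = 1/((1/274)*(-318) - 7) = 1/(-159/137 - 7) = 1/(-1118/137) = -137/1118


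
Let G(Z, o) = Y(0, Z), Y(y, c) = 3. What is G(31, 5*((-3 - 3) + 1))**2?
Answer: 9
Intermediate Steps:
G(Z, o) = 3
G(31, 5*((-3 - 3) + 1))**2 = 3**2 = 9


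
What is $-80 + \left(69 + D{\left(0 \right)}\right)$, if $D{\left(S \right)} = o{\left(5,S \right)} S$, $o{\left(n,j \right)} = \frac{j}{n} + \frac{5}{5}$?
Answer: $-11$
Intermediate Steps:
$o{\left(n,j \right)} = 1 + \frac{j}{n}$ ($o{\left(n,j \right)} = \frac{j}{n} + 5 \cdot \frac{1}{5} = \frac{j}{n} + 1 = 1 + \frac{j}{n}$)
$D{\left(S \right)} = S \left(1 + \frac{S}{5}\right)$ ($D{\left(S \right)} = \frac{S + 5}{5} S = \frac{5 + S}{5} S = \left(1 + \frac{S}{5}\right) S = S \left(1 + \frac{S}{5}\right)$)
$-80 + \left(69 + D{\left(0 \right)}\right) = -80 + \left(69 + \frac{1}{5} \cdot 0 \left(5 + 0\right)\right) = -80 + \left(69 + \frac{1}{5} \cdot 0 \cdot 5\right) = -80 + \left(69 + 0\right) = -80 + 69 = -11$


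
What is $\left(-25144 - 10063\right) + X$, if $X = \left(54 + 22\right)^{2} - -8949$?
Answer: $-20482$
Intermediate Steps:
$X = 14725$ ($X = 76^{2} + 8949 = 5776 + 8949 = 14725$)
$\left(-25144 - 10063\right) + X = \left(-25144 - 10063\right) + 14725 = -35207 + 14725 = -20482$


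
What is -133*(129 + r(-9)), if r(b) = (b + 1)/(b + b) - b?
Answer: -165718/9 ≈ -18413.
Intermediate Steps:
r(b) = -b + (1 + b)/(2*b) (r(b) = (1 + b)/((2*b)) - b = (1 + b)*(1/(2*b)) - b = (1 + b)/(2*b) - b = -b + (1 + b)/(2*b))
-133*(129 + r(-9)) = -133*(129 + (1/2 + (1/2)/(-9) - 1*(-9))) = -133*(129 + (1/2 + (1/2)*(-1/9) + 9)) = -133*(129 + (1/2 - 1/18 + 9)) = -133*(129 + 85/9) = -133*1246/9 = -165718/9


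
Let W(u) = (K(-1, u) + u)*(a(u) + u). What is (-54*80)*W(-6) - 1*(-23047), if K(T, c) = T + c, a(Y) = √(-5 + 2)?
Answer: -313913 + 56160*I*√3 ≈ -3.1391e+5 + 97272.0*I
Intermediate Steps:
a(Y) = I*√3 (a(Y) = √(-3) = I*√3)
W(u) = (-1 + 2*u)*(u + I*√3) (W(u) = ((-1 + u) + u)*(I*√3 + u) = (-1 + 2*u)*(u + I*√3))
(-54*80)*W(-6) - 1*(-23047) = (-54*80)*(-1*(-6) + 2*(-6)² - I*√3 + 2*I*(-6)*√3) - 1*(-23047) = -4320*(6 + 2*36 - I*√3 - 12*I*√3) + 23047 = -4320*(6 + 72 - I*√3 - 12*I*√3) + 23047 = -4320*(78 - 13*I*√3) + 23047 = (-336960 + 56160*I*√3) + 23047 = -313913 + 56160*I*√3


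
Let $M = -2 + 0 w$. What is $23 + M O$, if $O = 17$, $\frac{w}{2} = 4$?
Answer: $-11$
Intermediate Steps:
$w = 8$ ($w = 2 \cdot 4 = 8$)
$M = -2$ ($M = -2 + 0 \cdot 8 = -2 + 0 = -2$)
$23 + M O = 23 - 34 = -11$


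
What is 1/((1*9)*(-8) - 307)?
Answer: -1/379 ≈ -0.0026385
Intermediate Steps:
1/((1*9)*(-8) - 307) = 1/(9*(-8) - 307) = 1/(-72 - 307) = 1/(-379) = -1/379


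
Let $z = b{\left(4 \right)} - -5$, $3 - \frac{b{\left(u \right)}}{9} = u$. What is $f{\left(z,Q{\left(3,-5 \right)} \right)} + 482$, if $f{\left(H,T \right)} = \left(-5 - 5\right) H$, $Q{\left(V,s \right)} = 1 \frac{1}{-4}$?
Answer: $522$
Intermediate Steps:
$b{\left(u \right)} = 27 - 9 u$
$Q{\left(V,s \right)} = - \frac{1}{4}$ ($Q{\left(V,s \right)} = 1 \left(- \frac{1}{4}\right) = - \frac{1}{4}$)
$z = -4$ ($z = \left(27 - 36\right) - -5 = \left(27 - 36\right) + 5 = -9 + 5 = -4$)
$f{\left(H,T \right)} = - 10 H$
$f{\left(z,Q{\left(3,-5 \right)} \right)} + 482 = \left(-10\right) \left(-4\right) + 482 = 40 + 482 = 522$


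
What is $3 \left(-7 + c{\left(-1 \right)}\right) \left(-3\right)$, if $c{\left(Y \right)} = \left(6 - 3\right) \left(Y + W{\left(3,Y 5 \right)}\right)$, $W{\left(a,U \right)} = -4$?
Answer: $198$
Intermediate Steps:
$c{\left(Y \right)} = -12 + 3 Y$ ($c{\left(Y \right)} = \left(6 - 3\right) \left(Y - 4\right) = 3 \left(-4 + Y\right) = -12 + 3 Y$)
$3 \left(-7 + c{\left(-1 \right)}\right) \left(-3\right) = 3 \left(-7 + \left(-12 + 3 \left(-1\right)\right)\right) \left(-3\right) = 3 \left(-7 - 15\right) \left(-3\right) = 3 \left(\left(-22\right) \left(-3\right)\right) = 3 \cdot 66 = 198$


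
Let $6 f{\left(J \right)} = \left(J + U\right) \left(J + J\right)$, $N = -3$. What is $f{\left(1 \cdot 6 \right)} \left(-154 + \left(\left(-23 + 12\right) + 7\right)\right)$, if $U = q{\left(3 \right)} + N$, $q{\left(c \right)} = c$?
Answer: $-1896$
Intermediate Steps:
$U = 0$ ($U = 3 - 3 = 0$)
$f{\left(J \right)} = \frac{J^{2}}{3}$ ($f{\left(J \right)} = \frac{\left(J + 0\right) \left(J + J\right)}{6} = \frac{J 2 J}{6} = \frac{2 J^{2}}{6} = \frac{J^{2}}{3}$)
$f{\left(1 \cdot 6 \right)} \left(-154 + \left(\left(-23 + 12\right) + 7\right)\right) = \frac{\left(1 \cdot 6\right)^{2}}{3} \left(-154 + \left(\left(-23 + 12\right) + 7\right)\right) = \frac{6^{2}}{3} \left(-154 + \left(-11 + 7\right)\right) = \frac{1}{3} \cdot 36 \left(-154 - 4\right) = 12 \left(-158\right) = -1896$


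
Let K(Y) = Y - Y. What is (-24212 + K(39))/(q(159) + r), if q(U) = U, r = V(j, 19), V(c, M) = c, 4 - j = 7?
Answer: -6053/39 ≈ -155.21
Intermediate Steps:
j = -3 (j = 4 - 1*7 = 4 - 7 = -3)
K(Y) = 0
r = -3
(-24212 + K(39))/(q(159) + r) = (-24212 + 0)/(159 - 3) = -24212/156 = -24212*1/156 = -6053/39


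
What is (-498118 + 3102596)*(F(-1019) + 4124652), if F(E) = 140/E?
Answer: 10946673769470544/1019 ≈ 1.0743e+13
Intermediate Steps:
(-498118 + 3102596)*(F(-1019) + 4124652) = (-498118 + 3102596)*(140/(-1019) + 4124652) = 2604478*(140*(-1/1019) + 4124652) = 2604478*(-140/1019 + 4124652) = 2604478*(4203020248/1019) = 10946673769470544/1019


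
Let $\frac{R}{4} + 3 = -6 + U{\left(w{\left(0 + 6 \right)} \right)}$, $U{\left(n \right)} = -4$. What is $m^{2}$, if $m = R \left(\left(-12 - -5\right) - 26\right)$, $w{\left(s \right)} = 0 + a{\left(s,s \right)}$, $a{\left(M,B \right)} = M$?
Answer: $2944656$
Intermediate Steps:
$w{\left(s \right)} = s$ ($w{\left(s \right)} = 0 + s = s$)
$R = -52$ ($R = -12 + 4 \left(-6 - 4\right) = -12 + 4 \left(-10\right) = -12 - 40 = -52$)
$m = 1716$ ($m = - 52 \left(\left(-12 - -5\right) - 26\right) = - 52 \left(\left(-12 + 5\right) - 26\right) = - 52 \left(-7 - 26\right) = \left(-52\right) \left(-33\right) = 1716$)
$m^{2} = 1716^{2} = 2944656$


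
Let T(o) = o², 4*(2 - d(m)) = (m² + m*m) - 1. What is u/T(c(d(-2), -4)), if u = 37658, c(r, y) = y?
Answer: 18829/8 ≈ 2353.6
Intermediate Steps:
d(m) = 9/4 - m²/2 (d(m) = 2 - ((m² + m*m) - 1)/4 = 2 - ((m² + m²) - 1)/4 = 2 - (2*m² - 1)/4 = 2 - (-1 + 2*m²)/4 = 2 + (¼ - m²/2) = 9/4 - m²/2)
u/T(c(d(-2), -4)) = 37658/((-4)²) = 37658/16 = 37658*(1/16) = 18829/8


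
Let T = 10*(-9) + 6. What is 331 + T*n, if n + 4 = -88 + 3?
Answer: 7807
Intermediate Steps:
n = -89 (n = -4 + (-88 + 3) = -4 - 85 = -89)
T = -84 (T = -90 + 6 = -84)
331 + T*n = 331 - 84*(-89) = 331 + 7476 = 7807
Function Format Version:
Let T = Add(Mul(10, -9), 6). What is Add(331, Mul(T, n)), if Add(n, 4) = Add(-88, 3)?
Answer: 7807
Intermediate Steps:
n = -89 (n = Add(-4, Add(-88, 3)) = Add(-4, -85) = -89)
T = -84 (T = Add(-90, 6) = -84)
Add(331, Mul(T, n)) = Add(331, Mul(-84, -89)) = Add(331, 7476) = 7807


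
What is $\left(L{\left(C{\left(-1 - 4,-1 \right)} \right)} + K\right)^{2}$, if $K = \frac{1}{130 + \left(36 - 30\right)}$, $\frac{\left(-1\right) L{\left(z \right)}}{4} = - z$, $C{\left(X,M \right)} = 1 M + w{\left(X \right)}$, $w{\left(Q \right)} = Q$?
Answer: $\frac{10647169}{18496} \approx 575.65$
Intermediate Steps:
$C{\left(X,M \right)} = M + X$ ($C{\left(X,M \right)} = 1 M + X = M + X$)
$L{\left(z \right)} = 4 z$ ($L{\left(z \right)} = - 4 \left(- z\right) = 4 z$)
$K = \frac{1}{136}$ ($K = \frac{1}{130 + 6} = \frac{1}{136} \approx 0.0073529$)
$\left(L{\left(C{\left(-1 - 4,-1 \right)} \right)} + K\right)^{2} = \left(4 \left(-1 - 5\right) + \frac{1}{136}\right)^{2} = \left(4 \left(-6\right) + \frac{1}{136}\right)^{2} = \left(-24 + \frac{1}{136}\right)^{2} = \left(- \frac{3263}{136}\right)^{2} = \frac{10647169}{18496}$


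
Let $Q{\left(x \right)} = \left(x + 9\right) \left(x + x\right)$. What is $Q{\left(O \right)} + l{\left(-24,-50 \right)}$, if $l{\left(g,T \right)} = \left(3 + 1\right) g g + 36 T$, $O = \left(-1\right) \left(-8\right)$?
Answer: $776$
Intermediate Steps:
$O = 8$
$l{\left(g,T \right)} = 4 g^{2} + 36 T$ ($l{\left(g,T \right)} = 4 g g + 36 T = 4 g^{2} + 36 T$)
$Q{\left(x \right)} = 2 x \left(9 + x\right)$ ($Q{\left(x \right)} = \left(9 + x\right) 2 x = 2 x \left(9 + x\right)$)
$Q{\left(O \right)} + l{\left(-24,-50 \right)} = 2 \cdot 8 \left(9 + 8\right) + \left(4 \left(-24\right)^{2} + 36 \left(-50\right)\right) = 2 \cdot 8 \cdot 17 + \left(4 \cdot 576 - 1800\right) = 272 + \left(2304 - 1800\right) = 272 + 504 = 776$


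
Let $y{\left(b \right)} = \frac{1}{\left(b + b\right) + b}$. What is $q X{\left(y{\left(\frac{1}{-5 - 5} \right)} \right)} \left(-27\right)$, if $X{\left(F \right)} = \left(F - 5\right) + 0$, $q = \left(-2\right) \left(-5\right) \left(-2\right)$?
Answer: $-4500$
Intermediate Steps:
$q = -20$ ($q = 10 \left(-2\right) = -20$)
$y{\left(b \right)} = \frac{1}{3 b}$ ($y{\left(b \right)} = \frac{1}{2 b + b} = \frac{1}{3 b}$)
$X{\left(F \right)} = -5 + F$ ($X{\left(F \right)} = \left(-5 + F\right) + 0 = -5 + F$)
$q X{\left(y{\left(\frac{1}{-5 - 5} \right)} \right)} \left(-27\right) = - 20 \left(-5 + \frac{1}{3 \frac{1}{-5 - 5}}\right) \left(-27\right) = - 20 \left(-5 + \frac{1}{3 \frac{1}{-10}}\right) \left(-27\right) = - 20 \left(-5 + \frac{1}{3 \left(- \frac{1}{10}\right)}\right) \left(-27\right) = - 20 \left(-5 + \frac{1}{3} \left(-10\right)\right) \left(-27\right) = - 20 \left(-5 - \frac{10}{3}\right) \left(-27\right) = \left(-20\right) \left(- \frac{25}{3}\right) \left(-27\right) = \frac{500}{3} \left(-27\right) = -4500$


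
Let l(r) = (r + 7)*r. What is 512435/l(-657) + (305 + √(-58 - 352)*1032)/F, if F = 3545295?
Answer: 1863449737/1552839210 + 344*I*√410/1181765 ≈ 1.2 + 0.0058941*I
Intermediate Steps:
l(r) = r*(7 + r) (l(r) = (7 + r)*r = r*(7 + r))
512435/l(-657) + (305 + √(-58 - 352)*1032)/F = 512435/((-657*(7 - 657))) + (305 + √(-58 - 352)*1032)/3545295 = 512435/((-657*(-650))) + (305 + √(-410)*1032)*(1/3545295) = 512435/427050 + (305 + (I*√410)*1032)*(1/3545295) = 512435*(1/427050) + (305 + 1032*I*√410)*(1/3545295) = 102487/85410 + (61/709059 + 344*I*√410/1181765) = 1863449737/1552839210 + 344*I*√410/1181765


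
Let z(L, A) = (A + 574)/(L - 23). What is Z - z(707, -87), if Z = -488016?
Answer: -333803431/684 ≈ -4.8802e+5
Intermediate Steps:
z(L, A) = (574 + A)/(-23 + L)
Z - z(707, -87) = -488016 - (574 - 87)/(-23 + 707) = -488016 - 487/684 = -333803431/684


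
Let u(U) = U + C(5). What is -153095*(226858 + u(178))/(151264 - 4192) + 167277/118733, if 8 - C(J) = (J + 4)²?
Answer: -111502138743853/471954048 ≈ -2.3626e+5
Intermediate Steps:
C(J) = 8 - (4 + J)² (C(J) = 8 - (J + 4)² = 8 - (4 + J)²)
u(U) = -73 + U (u(U) = U + (8 - (4 + 5)²) = U + (8 - 1*9²) = U + (8 - 1*81) = U + (8 - 81) = U - 73 = -73 + U)
-153095*(226858 + u(178))/(151264 - 4192) + 167277/118733 = -153095*(226858 + (-73 + 178))/(151264 - 4192) + 167277/118733 = -153095/(147072/(226858 + 105)) + 167277*(1/118733) = -153095/(147072/226963) + 4521/3209 = -153095/(147072*(1/226963)) + 4521/3209 = -153095/147072/226963 + 4521/3209 = -153095*226963/147072 + 4521/3209 = -34746900485/147072 + 4521/3209 = -111502138743853/471954048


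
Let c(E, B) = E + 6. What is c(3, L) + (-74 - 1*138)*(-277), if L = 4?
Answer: 58733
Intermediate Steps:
c(E, B) = 6 + E
c(3, L) + (-74 - 1*138)*(-277) = (6 + 3) + (-74 - 1*138)*(-277) = 9 + (-74 - 138)*(-277) = 9 - 212*(-277) = 9 + 58724 = 58733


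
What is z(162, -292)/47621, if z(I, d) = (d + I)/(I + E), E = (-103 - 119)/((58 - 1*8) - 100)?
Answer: -3250/198150981 ≈ -1.6402e-5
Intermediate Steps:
E = 111/25 (E = -222/((58 - 8) - 100) = -222/(50 - 100) = -222/(-50) = -222*(-1/50) = 111/25 ≈ 4.4400)
z(I, d) = (I + d)/(111/25 + I) (z(I, d) = (d + I)/(I + 111/25) = (I + d)/(111/25 + I))
z(162, -292)/47621 = (25*(162 - 292)/(111 + 25*162))/47621 = (25*(-130)/(111 + 4050))*(1/47621) = (25*(-130)/4161)*(1/47621) = (25*(1/4161)*(-130))*(1/47621) = -3250/4161*1/47621 = -3250/198150981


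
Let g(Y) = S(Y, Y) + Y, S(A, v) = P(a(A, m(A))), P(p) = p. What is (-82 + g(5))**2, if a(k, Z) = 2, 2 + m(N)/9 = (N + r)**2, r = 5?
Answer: 5625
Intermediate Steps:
m(N) = -18 + 9*(5 + N)**2 (m(N) = -18 + 9*(N + 5)**2 = -18 + 9*(5 + N)**2)
S(A, v) = 2
g(Y) = 2 + Y
(-82 + g(5))**2 = (-82 + (2 + 5))**2 = (-82 + 7)**2 = (-75)**2 = 5625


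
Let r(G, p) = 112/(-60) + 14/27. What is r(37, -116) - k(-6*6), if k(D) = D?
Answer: 4678/135 ≈ 34.652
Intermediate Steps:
r(G, p) = -182/135 (r(G, p) = 112*(-1/60) + 14*(1/27) = -28/15 + 14/27 = -182/135)
r(37, -116) - k(-6*6) = -182/135 - (-6)*6 = -182/135 - 1*(-36) = -182/135 + 36 = 4678/135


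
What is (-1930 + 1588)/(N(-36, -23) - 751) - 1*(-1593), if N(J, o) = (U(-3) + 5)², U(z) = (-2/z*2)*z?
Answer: 199182/125 ≈ 1593.5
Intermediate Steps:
U(z) = -4 (U(z) = (-4/z)*z = -4)
N(J, o) = 1 (N(J, o) = (-4 + 5)² = 1² = 1)
(-1930 + 1588)/(N(-36, -23) - 751) - 1*(-1593) = (-1930 + 1588)/(1 - 751) - 1*(-1593) = -342/(-750) + 1593 = -342*(-1/750) + 1593 = 57/125 + 1593 = 199182/125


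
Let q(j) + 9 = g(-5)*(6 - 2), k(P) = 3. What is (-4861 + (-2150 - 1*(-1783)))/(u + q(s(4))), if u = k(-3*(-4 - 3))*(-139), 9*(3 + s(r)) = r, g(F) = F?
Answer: 2614/223 ≈ 11.722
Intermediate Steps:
s(r) = -3 + r/9
u = -417 (u = 3*(-139) = -417)
q(j) = -29 (q(j) = -9 - 5*(6 - 2) = -9 - 5*4 = -9 - 20 = -29)
(-4861 + (-2150 - 1*(-1783)))/(u + q(s(4))) = (-4861 + (-2150 - 1*(-1783)))/(-417 - 29) = (-4861 + (-2150 + 1783))/(-446) = (-4861 - 367)*(-1/446) = -5228*(-1/446) = 2614/223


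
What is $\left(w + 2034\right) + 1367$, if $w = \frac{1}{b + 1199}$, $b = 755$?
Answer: $\frac{6645555}{1954} \approx 3401.0$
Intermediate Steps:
$w = \frac{1}{1954}$ ($w = \frac{1}{755 + 1199} = \frac{1}{1954} \approx 0.00051177$)
$\left(w + 2034\right) + 1367 = \left(\frac{1}{1954} + 2034\right) + 1367 = \frac{3974437}{1954} + 1367 = \frac{6645555}{1954}$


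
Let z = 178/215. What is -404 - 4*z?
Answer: -87572/215 ≈ -407.31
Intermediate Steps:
z = 178/215 (z = 178*(1/215) = 178/215 ≈ 0.82791)
-404 - 4*z = -404 - 4*178/215 = -404 - 712/215 = -87572/215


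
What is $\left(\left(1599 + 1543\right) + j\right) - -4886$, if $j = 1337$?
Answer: $9365$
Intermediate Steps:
$\left(\left(1599 + 1543\right) + j\right) - -4886 = \left(\left(1599 + 1543\right) + 1337\right) - -4886 = \left(3142 + 1337\right) + 4886 = 4479 + 4886 = 9365$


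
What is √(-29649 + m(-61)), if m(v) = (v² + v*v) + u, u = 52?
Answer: I*√22155 ≈ 148.85*I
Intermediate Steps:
m(v) = 52 + 2*v² (m(v) = (v² + v*v) + 52 = (v² + v²) + 52 = 2*v² + 52 = 52 + 2*v²)
√(-29649 + m(-61)) = √(-29649 + (52 + 2*(-61)²)) = √(-29649 + (52 + 2*3721)) = √(-29649 + (52 + 7442)) = √(-29649 + 7494) = √(-22155) = I*√22155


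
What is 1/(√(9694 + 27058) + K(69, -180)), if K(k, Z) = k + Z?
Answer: 111/24431 + 4*√2297/24431 ≈ 0.012390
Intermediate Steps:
K(k, Z) = Z + k
1/(√(9694 + 27058) + K(69, -180)) = 1/(√(9694 + 27058) + (-180 + 69)) = 1/(√36752 - 111) = 1/(4*√2297 - 111) = 1/(-111 + 4*√2297)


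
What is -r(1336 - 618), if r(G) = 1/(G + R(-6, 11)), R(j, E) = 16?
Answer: -1/734 ≈ -0.0013624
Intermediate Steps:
r(G) = 1/(16 + G) (r(G) = 1/(G + 16) = 1/(16 + G))
-r(1336 - 618) = -1/(16 + (1336 - 618)) = -1/(16 + 718) = -1/734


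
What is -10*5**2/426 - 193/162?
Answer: -20453/11502 ≈ -1.7782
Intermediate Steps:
-10*5**2/426 - 193/162 = -10*25*(1/426) - 193*1/162 = -250*1/426 - 193/162 = -125/213 - 193/162 = -20453/11502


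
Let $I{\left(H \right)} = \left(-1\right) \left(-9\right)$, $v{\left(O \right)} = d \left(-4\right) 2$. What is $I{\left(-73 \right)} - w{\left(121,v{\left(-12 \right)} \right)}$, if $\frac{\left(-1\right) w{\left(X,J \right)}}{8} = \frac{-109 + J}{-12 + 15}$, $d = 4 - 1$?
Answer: $- \frac{1037}{3} \approx -345.67$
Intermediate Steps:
$d = 3$
$v{\left(O \right)} = -24$ ($v{\left(O \right)} = 3 \left(-4\right) 2 = \left(-12\right) 2 = -24$)
$I{\left(H \right)} = 9$
$w{\left(X,J \right)} = \frac{872}{3} - \frac{8 J}{3}$ ($w{\left(X,J \right)} = - 8 \frac{-109 + J}{-12 + 15} = - 8 \frac{-109 + J}{3} = - 8 \left(-109 + J\right) \frac{1}{3} = - 8 \left(- \frac{109}{3} + \frac{J}{3}\right) = \frac{872}{3} - \frac{8 J}{3}$)
$I{\left(-73 \right)} - w{\left(121,v{\left(-12 \right)} \right)} = 9 - \left(\frac{872}{3} - -64\right) = 9 - \left(\frac{872}{3} + 64\right) = 9 - \frac{1064}{3} = - \frac{1037}{3}$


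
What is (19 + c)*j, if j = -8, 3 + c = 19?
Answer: -280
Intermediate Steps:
c = 16 (c = -3 + 19 = 16)
(19 + c)*j = (19 + 16)*(-8) = 35*(-8) = -280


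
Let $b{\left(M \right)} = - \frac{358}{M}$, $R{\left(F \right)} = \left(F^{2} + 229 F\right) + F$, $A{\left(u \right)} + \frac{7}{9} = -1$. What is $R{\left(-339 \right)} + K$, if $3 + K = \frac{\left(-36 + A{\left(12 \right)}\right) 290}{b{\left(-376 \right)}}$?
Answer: $\frac{40986428}{1611} \approx 25442.0$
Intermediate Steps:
$A{\left(u \right)} = - \frac{16}{9}$ ($A{\left(u \right)} = - \frac{7}{9} - 1 = - \frac{16}{9}$)
$R{\left(F \right)} = F^{2} + 230 F$
$K = - \frac{18541633}{1611}$ ($K = -3 + \frac{\left(-36 - \frac{16}{9}\right) 290}{\left(-358\right) \frac{1}{-376}} = -3 + \frac{\left(- \frac{340}{9}\right) 290}{\left(-358\right) \left(- \frac{1}{376}\right)} = -3 - \frac{98600}{9 \cdot \frac{179}{188}} = -3 - \frac{18536800}{1611} = - \frac{18541633}{1611} \approx -11509.0$)
$R{\left(-339 \right)} + K = - 339 \left(230 - 339\right) - \frac{18541633}{1611} = \left(-339\right) \left(-109\right) - \frac{18541633}{1611} = 36951 - \frac{18541633}{1611} = \frac{40986428}{1611}$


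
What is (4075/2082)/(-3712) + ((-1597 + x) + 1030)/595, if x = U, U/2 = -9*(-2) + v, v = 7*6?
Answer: -3457012273/4598388480 ≈ -0.75179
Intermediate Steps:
v = 42
U = 120 (U = 2*(-9*(-2) + 42) = 2*(18 + 42) = 2*60 = 120)
x = 120
(4075/2082)/(-3712) + ((-1597 + x) + 1030)/595 = (4075/2082)/(-3712) + ((-1597 + 120) + 1030)/595 = (4075*(1/2082))*(-1/3712) + (-1477 + 1030)*(1/595) = (4075/2082)*(-1/3712) - 447*1/595 = -4075/7728384 - 447/595 = -3457012273/4598388480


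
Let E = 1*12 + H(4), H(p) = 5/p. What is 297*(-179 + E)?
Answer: -196911/4 ≈ -49228.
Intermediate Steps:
E = 53/4 (E = 1*12 + 5/4 = 12 + 5*(1/4) = 12 + 5/4 = 53/4 ≈ 13.250)
297*(-179 + E) = 297*(-179 + 53/4) = 297*(-663/4) = -196911/4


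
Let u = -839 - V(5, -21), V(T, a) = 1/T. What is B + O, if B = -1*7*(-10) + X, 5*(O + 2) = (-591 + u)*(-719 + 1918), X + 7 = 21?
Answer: -8571999/25 ≈ -3.4288e+5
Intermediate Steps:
X = 14 (X = -7 + 21 = 14)
u = -4196/5 (u = -839 - 1/5 = -839 - 1*⅕ = -839 - ⅕ = -4196/5 ≈ -839.20)
O = -8574099/25 (O = -2 + ((-591 - 4196/5)*(-719 + 1918))/5 = -2 + (-7151/5*1199)/5 = -2 + (⅕)*(-8574049/5) = -2 - 8574049/25 = -8574099/25 ≈ -3.4296e+5)
B = 84 (B = -1*7*(-10) + 14 = -7*(-10) + 14 = 70 + 14 = 84)
B + O = 84 - 8574099/25 = -8571999/25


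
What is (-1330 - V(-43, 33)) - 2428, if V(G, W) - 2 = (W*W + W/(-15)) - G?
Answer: -24449/5 ≈ -4889.8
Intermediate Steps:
V(G, W) = 2 + W² - G - W/15 (V(G, W) = 2 + ((W*W + W/(-15)) - G) = 2 + ((W² + W*(-1/15)) - G) = 2 + ((W² - W/15) - G) = 2 + (W² - G - W/15) = 2 + W² - G - W/15)
(-1330 - V(-43, 33)) - 2428 = (-1330 - (2 + 33² - 1*(-43) - 1/15*33)) - 2428 = (-1330 - (2 + 1089 + 43 - 11/5)) - 2428 = (-1330 - 1*5659/5) - 2428 = (-1330 - 5659/5) - 2428 = -12309/5 - 2428 = -24449/5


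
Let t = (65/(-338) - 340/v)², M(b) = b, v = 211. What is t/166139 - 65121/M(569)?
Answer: -325614836640263299/2845086435221836 ≈ -114.45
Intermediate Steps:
t = 97911025/30096196 (t = (65/(-338) - 340/211)² = (65*(-1/338) - 340*1/211)² = (-5/26 - 340/211)² = (-9895/5486)² = 97911025/30096196 ≈ 3.2533)
t/166139 - 65121/M(569) = (97911025/30096196)/166139 - 65121/569 = (97911025/30096196)*(1/166139) - 65121*1/569 = 97911025/5000151907244 - 65121/569 = -325614836640263299/2845086435221836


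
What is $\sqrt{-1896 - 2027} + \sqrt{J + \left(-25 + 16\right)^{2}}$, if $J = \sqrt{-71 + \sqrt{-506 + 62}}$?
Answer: $\sqrt{81 + \sqrt{-71 + 2 i \sqrt{111}}} + i \sqrt{3923} \approx 9.0806 + 63.103 i$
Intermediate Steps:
$J = \sqrt{-71 + 2 i \sqrt{111}}$ ($J = \sqrt{-71 + \sqrt{-444}} = \sqrt{-71 + 2 i \sqrt{111}} \approx 1.2371 + 8.5165 i$)
$\sqrt{-1896 - 2027} + \sqrt{J + \left(-25 + 16\right)^{2}} = \sqrt{-1896 - 2027} + \sqrt{\sqrt{-71 + 2 i \sqrt{111}} + \left(-25 + 16\right)^{2}} = \sqrt{-3923} + \sqrt{\sqrt{-71 + 2 i \sqrt{111}} + \left(-9\right)^{2}} = i \sqrt{3923} + \sqrt{\sqrt{-71 + 2 i \sqrt{111}} + 81} = i \sqrt{3923} + \sqrt{81 + \sqrt{-71 + 2 i \sqrt{111}}} = \sqrt{81 + \sqrt{-71 + 2 i \sqrt{111}}} + i \sqrt{3923}$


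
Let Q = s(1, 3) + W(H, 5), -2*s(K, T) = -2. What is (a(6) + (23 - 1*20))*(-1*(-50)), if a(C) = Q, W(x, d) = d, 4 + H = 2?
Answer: 450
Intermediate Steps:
H = -2 (H = -4 + 2 = -2)
s(K, T) = 1 (s(K, T) = -½*(-2) = 1)
Q = 6 (Q = 1 + 5 = 6)
a(C) = 6
(a(6) + (23 - 1*20))*(-1*(-50)) = (6 + (23 - 1*20))*(-1*(-50)) = (6 + (23 - 20))*50 = (6 + 3)*50 = 9*50 = 450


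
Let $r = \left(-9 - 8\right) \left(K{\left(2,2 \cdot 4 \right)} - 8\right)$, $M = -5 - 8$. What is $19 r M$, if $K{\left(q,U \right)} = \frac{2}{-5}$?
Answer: $- \frac{176358}{5} \approx -35272.0$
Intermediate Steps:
$M = -13$
$K{\left(q,U \right)} = - \frac{2}{5}$ ($K{\left(q,U \right)} = 2 \left(- \frac{1}{5}\right) = - \frac{2}{5}$)
$r = \frac{714}{5}$ ($r = \left(-9 - 8\right) \left(- \frac{2}{5} - 8\right) = \left(-17\right) \left(- \frac{42}{5}\right) = \frac{714}{5} \approx 142.8$)
$19 r M = 19 \cdot \frac{714}{5} \left(-13\right) = \frac{13566}{5} \left(-13\right) = - \frac{176358}{5}$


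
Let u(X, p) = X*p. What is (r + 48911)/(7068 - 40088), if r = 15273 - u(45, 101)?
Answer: -59639/33020 ≈ -1.8061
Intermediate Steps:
r = 10728 (r = 15273 - 45*101 = 15273 - 1*4545 = 15273 - 4545 = 10728)
(r + 48911)/(7068 - 40088) = (10728 + 48911)/(7068 - 40088) = 59639/(-33020) = 59639*(-1/33020) = -59639/33020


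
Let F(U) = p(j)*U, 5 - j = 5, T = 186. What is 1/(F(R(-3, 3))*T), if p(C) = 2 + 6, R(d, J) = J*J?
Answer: 1/13392 ≈ 7.4671e-5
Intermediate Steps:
j = 0 (j = 5 - 1*5 = 5 - 5 = 0)
R(d, J) = J²
p(C) = 8
F(U) = 8*U
1/(F(R(-3, 3))*T) = 1/((8*3²)*186) = 1/((8*9)*186) = 1/(72*186) = 1/13392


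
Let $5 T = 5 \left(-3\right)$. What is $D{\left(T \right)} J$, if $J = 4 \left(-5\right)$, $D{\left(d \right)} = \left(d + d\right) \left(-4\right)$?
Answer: $-480$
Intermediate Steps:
$T = -3$ ($T = \frac{5 \left(-3\right)}{5} = \frac{1}{5} \left(-15\right) = -3$)
$D{\left(d \right)} = - 8 d$ ($D{\left(d \right)} = 2 d \left(-4\right) = - 8 d$)
$J = -20$
$D{\left(T \right)} J = \left(-8\right) \left(-3\right) \left(-20\right) = 24 \left(-20\right) = -480$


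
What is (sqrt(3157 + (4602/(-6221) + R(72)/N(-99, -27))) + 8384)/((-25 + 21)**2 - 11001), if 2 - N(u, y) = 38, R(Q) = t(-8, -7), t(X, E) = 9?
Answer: -8384/10985 - sqrt(488561003139)/136675370 ≈ -0.76834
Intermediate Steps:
R(Q) = 9
N(u, y) = -36 (N(u, y) = 2 - 1*38 = 2 - 38 = -36)
(sqrt(3157 + (4602/(-6221) + R(72)/N(-99, -27))) + 8384)/((-25 + 21)**2 - 11001) = (sqrt(3157 + (4602/(-6221) + 9/(-36))) + 8384)/((-25 + 21)**2 - 11001) = (sqrt(3157 + (4602*(-1/6221) + 9*(-1/36))) + 8384)/((-4)**2 - 11001) = (sqrt(3157 + (-4602/6221 - 1/4)) + 8384)/(16 - 11001) = (sqrt(3157 - 24629/24884) + 8384)/(-10985) = (sqrt(78534159/24884) + 8384)*(-1/10985) = (sqrt(488561003139)/12442 + 8384)*(-1/10985) = (8384 + sqrt(488561003139)/12442)*(-1/10985) = -8384/10985 - sqrt(488561003139)/136675370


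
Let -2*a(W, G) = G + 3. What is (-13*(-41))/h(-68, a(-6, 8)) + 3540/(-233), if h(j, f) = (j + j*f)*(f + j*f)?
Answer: -399049751/26273313 ≈ -15.188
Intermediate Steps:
a(W, G) = -3/2 - G/2 (a(W, G) = -(G + 3)/2 = -(3 + G)/2 = -3/2 - G/2)
h(j, f) = (f + f*j)*(j + f*j) (h(j, f) = (j + f*j)*(f + f*j) = (f + f*j)*(j + f*j))
(-13*(-41))/h(-68, a(-6, 8)) + 3540/(-233) = (-13*(-41))/(((-3/2 - ½*8)*(-68)*(1 + (-3/2 - ½*8) - 68 + (-3/2 - ½*8)*(-68)))) + 3540/(-233) = 533/(((-3/2 - 4)*(-68)*(1 + (-3/2 - 4) - 68 + (-3/2 - 4)*(-68)))) + 3540*(-1/233) = 533/((-11/2*(-68)*(1 - 11/2 - 68 - 11/2*(-68)))) - 3540/233 = 533/((-11/2*(-68)*(1 - 11/2 - 68 + 374))) - 3540/233 = 533/((-11/2*(-68)*603/2)) - 3540/233 = 533/112761 - 3540/233 = -399049751/26273313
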